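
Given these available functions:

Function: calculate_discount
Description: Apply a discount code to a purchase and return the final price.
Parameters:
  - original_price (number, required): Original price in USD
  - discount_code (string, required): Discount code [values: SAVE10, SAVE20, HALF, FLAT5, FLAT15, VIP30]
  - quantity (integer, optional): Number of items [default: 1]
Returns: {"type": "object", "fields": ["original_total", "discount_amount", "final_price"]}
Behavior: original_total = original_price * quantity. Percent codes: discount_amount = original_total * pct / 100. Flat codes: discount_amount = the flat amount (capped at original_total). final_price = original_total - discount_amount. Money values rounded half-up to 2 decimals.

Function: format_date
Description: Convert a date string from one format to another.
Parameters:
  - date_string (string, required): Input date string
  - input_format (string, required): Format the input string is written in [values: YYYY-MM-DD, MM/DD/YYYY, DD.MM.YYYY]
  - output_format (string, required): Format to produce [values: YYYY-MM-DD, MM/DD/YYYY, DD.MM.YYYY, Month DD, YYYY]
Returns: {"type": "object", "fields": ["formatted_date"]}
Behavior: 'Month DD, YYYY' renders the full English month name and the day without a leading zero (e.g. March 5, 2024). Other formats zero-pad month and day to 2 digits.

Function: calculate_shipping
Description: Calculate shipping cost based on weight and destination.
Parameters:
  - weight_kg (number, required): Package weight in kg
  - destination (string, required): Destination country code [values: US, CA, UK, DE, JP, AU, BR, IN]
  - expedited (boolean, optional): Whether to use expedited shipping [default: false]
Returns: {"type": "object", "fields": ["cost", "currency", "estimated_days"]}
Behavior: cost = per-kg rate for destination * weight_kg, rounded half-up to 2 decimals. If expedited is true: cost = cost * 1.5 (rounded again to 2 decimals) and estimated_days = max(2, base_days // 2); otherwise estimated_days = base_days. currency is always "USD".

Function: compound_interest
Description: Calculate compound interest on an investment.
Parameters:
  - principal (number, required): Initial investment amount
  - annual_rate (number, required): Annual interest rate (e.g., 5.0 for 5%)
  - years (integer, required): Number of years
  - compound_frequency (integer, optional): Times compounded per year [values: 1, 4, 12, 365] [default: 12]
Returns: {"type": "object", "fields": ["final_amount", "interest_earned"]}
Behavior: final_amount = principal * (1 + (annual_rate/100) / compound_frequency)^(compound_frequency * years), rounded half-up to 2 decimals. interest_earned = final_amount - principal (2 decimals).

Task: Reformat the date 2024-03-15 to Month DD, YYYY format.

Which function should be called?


The task needs a function whose description is: Convert a date string from one format to another.
format_date


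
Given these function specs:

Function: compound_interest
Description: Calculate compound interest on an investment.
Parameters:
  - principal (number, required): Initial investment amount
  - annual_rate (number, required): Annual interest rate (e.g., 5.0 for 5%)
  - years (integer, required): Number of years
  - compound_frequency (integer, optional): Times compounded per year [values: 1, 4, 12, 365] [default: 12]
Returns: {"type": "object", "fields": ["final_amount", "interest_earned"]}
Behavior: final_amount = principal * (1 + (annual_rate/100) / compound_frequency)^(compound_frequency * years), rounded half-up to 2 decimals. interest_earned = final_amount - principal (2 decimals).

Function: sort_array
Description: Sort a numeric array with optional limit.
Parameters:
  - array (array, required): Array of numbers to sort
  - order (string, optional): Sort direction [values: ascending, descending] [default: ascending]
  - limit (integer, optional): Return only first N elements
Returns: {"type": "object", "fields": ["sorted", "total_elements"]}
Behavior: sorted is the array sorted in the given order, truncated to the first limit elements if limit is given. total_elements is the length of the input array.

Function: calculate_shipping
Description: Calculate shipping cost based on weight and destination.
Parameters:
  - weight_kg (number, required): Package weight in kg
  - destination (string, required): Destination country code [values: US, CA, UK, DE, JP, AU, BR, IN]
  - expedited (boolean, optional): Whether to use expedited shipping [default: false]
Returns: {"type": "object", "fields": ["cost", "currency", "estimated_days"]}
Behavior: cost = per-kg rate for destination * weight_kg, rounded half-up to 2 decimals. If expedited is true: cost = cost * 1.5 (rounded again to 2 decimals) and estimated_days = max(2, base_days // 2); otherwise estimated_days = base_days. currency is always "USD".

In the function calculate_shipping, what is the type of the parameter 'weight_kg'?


The calculate_shipping spec declares:
  - weight_kg (number, required): Package weight in kg
Type:
number


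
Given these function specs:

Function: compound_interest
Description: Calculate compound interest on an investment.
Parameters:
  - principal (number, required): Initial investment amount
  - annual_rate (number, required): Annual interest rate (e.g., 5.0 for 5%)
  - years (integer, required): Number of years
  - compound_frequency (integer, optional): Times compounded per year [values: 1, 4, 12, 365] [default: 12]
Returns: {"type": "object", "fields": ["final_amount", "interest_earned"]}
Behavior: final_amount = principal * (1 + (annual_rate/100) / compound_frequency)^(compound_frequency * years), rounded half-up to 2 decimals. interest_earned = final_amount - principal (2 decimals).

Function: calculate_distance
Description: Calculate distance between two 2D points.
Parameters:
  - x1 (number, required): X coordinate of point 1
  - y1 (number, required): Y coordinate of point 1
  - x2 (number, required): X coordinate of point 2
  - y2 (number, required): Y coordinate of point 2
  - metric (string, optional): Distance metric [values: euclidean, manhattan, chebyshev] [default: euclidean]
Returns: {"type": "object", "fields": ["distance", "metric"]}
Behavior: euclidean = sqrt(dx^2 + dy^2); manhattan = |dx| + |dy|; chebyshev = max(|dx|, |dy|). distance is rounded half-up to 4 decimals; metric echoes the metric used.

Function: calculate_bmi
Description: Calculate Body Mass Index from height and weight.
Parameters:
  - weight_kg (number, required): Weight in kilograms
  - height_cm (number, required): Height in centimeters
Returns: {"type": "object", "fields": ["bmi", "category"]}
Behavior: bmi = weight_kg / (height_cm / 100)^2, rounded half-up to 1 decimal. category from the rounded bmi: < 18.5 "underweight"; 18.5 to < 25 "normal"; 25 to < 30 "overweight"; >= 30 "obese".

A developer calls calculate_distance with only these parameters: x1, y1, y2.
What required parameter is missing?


Required parameters: x1, y1, x2, y2
Provided: x1, y1, y2
Missing: x2
x2


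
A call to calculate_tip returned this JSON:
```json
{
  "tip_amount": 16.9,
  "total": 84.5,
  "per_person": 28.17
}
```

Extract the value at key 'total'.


84.5


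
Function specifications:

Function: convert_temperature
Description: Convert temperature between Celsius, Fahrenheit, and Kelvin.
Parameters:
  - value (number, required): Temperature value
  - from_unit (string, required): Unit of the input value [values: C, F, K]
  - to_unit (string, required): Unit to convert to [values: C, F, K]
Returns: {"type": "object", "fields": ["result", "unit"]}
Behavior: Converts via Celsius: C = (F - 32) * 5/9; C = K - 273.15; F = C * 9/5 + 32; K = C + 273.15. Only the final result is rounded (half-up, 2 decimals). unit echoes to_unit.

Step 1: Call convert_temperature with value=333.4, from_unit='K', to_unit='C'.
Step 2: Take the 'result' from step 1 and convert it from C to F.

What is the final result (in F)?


Step 1: convert_temperature(value=333.4, from_unit=K, to_unit=C)
  To C: 333.4 - 273.15 = 60.25
  Target is C: 60.25
  Round to 2 decimals: 60.25
  -> result = 60.25 C
Step 2: convert_temperature(value=60.25, from_unit=C, to_unit=F)
  Input already in C: 60.25
  To F: 60.25 * 9/5 + 32 = 140.45
  Round to 2 decimals: 140.45
  -> result = 140.45 F
140.45 F


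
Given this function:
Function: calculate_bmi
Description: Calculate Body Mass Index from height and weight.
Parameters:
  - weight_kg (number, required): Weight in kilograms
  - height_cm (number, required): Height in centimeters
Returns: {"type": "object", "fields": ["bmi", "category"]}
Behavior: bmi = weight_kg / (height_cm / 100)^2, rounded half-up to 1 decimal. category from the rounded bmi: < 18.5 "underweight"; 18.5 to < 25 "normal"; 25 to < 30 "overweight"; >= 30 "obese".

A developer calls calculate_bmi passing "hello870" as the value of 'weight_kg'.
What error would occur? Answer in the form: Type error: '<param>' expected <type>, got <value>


Spec: 'weight_kg' is declared as number; "hello870" is a string.
Type error: 'weight_kg' expected number, got "hello870"


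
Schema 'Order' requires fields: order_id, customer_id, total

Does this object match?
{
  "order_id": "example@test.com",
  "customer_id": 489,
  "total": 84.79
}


Checking required fields... All present.
Valid - all required fields present


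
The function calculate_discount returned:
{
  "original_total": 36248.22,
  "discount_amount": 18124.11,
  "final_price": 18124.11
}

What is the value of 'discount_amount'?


18124.11


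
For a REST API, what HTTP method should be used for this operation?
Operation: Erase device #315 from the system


GET = read, POST = create, PUT = update/replace, DELETE = remove
This operation is a removal.
DELETE


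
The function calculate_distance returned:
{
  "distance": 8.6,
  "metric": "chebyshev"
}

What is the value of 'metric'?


chebyshev


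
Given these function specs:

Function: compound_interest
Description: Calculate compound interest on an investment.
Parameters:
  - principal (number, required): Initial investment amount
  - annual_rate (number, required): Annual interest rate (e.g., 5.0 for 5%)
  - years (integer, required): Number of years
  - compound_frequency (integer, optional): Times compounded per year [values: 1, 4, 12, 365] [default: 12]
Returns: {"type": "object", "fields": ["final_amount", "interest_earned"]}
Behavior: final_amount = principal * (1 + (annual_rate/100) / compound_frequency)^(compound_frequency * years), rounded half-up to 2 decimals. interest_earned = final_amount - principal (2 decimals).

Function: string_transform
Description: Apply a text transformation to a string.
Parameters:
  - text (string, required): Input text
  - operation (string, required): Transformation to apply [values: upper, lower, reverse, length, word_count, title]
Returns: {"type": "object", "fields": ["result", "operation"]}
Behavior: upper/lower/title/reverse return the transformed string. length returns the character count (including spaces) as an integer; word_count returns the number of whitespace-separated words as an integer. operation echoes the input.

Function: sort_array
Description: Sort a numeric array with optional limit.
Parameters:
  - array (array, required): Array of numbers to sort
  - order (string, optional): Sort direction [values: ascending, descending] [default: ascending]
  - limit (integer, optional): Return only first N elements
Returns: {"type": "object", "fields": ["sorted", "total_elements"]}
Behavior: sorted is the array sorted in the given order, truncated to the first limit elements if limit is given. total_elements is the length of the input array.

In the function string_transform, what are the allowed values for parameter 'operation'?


The string_transform spec declares:
  - operation (string, required): Transformation to apply [values: upper, lower, reverse, length, word_count, title]
Allowed values:
upper, lower, reverse, length, word_count, title


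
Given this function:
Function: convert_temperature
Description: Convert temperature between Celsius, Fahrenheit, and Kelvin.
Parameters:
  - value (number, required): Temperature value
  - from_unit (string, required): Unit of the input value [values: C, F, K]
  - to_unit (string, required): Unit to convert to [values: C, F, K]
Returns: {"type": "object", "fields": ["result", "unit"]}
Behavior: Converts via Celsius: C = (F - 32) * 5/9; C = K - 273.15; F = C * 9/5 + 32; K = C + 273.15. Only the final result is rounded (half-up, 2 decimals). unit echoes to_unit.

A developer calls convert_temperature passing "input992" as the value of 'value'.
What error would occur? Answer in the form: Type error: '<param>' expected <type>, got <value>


Spec: 'value' is declared as number; "input992" is a string.
Type error: 'value' expected number, got "input992"


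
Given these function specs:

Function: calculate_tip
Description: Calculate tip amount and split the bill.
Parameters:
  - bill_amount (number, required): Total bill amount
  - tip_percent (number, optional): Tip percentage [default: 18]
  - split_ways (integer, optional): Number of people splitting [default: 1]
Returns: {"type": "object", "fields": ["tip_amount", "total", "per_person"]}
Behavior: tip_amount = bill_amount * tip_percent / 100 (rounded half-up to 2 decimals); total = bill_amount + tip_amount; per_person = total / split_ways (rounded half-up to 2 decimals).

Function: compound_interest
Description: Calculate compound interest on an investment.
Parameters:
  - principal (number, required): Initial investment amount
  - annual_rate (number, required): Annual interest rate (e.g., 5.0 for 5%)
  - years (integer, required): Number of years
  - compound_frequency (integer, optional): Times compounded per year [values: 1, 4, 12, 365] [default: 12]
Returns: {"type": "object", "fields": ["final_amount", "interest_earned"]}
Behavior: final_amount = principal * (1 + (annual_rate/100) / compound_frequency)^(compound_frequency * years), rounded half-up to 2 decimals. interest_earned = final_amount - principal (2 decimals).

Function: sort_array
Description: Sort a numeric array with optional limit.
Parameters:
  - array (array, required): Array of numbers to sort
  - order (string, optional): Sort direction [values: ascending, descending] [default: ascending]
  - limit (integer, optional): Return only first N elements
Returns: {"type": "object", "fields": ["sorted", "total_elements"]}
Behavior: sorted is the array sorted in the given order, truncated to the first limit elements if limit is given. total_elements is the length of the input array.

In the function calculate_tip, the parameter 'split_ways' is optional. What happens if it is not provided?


The calculate_tip spec declares:
  - split_ways (integer, optional): Number of people splitting [default: 1]
It defaults to 1


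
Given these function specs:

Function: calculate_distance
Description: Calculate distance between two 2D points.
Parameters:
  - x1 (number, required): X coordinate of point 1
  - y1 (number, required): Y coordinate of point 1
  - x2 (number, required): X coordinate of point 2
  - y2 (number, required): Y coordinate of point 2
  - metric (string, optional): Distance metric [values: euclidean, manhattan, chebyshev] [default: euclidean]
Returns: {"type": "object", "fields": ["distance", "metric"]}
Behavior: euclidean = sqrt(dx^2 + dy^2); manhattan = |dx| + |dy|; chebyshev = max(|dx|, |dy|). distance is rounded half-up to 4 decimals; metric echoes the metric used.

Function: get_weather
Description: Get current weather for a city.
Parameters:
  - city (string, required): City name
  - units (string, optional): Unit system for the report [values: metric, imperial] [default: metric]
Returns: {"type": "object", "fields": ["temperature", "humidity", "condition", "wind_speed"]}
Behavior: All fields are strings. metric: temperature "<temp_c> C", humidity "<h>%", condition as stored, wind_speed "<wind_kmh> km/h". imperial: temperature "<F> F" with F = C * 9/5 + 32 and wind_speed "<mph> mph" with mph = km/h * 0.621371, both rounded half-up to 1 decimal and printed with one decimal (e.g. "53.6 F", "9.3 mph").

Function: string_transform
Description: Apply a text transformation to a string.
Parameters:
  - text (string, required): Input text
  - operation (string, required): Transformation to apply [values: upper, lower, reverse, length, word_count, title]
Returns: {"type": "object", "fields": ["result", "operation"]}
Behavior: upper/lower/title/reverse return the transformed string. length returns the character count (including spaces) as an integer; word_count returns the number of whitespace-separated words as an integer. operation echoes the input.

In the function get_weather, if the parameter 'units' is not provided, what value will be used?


The get_weather spec declares:
  - units (string, optional): Unit system for the report [values: metric, imperial] [default: metric]
Default:
metric


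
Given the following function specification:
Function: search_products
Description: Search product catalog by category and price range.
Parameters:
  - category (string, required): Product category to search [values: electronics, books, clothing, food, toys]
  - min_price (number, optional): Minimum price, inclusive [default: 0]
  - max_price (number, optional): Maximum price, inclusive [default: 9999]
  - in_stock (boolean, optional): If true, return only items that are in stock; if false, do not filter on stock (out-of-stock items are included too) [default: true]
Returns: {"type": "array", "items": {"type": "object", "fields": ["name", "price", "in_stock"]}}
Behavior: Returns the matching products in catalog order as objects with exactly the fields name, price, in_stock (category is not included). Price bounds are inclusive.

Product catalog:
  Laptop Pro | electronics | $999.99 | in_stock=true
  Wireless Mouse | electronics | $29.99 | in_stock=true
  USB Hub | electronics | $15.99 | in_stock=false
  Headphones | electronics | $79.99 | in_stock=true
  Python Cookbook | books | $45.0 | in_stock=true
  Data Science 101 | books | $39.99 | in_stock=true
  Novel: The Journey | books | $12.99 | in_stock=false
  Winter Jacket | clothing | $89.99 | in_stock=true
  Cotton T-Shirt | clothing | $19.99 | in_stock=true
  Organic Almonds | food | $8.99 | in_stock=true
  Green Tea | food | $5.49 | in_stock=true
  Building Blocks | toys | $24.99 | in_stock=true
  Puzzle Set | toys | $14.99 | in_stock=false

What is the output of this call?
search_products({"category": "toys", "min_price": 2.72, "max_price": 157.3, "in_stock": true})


Filter: category=toys, 2.72 <= price <= 157.3, in-stock only
  Building Blocks ($24.99): keep
  Puzzle Set ($14.99): out of stock -> skip
Output:
[{"name": "Building Blocks", "price": 24.99, "in_stock": true}]


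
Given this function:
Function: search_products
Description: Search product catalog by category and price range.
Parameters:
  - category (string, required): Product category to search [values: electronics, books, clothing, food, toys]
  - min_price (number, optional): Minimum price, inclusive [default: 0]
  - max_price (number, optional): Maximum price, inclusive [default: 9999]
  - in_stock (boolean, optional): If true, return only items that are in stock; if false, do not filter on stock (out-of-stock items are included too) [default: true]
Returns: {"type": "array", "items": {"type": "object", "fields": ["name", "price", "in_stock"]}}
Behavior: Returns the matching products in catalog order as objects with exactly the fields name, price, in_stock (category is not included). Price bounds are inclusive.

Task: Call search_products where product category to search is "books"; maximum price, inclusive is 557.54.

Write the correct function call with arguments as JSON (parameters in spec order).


Mapping each described value to its parameter name:
  'Product category to search' -> category = "books"
  'Maximum price, inclusive' -> max_price = 557.54
search_products({"category": "books", "max_price": 557.54})


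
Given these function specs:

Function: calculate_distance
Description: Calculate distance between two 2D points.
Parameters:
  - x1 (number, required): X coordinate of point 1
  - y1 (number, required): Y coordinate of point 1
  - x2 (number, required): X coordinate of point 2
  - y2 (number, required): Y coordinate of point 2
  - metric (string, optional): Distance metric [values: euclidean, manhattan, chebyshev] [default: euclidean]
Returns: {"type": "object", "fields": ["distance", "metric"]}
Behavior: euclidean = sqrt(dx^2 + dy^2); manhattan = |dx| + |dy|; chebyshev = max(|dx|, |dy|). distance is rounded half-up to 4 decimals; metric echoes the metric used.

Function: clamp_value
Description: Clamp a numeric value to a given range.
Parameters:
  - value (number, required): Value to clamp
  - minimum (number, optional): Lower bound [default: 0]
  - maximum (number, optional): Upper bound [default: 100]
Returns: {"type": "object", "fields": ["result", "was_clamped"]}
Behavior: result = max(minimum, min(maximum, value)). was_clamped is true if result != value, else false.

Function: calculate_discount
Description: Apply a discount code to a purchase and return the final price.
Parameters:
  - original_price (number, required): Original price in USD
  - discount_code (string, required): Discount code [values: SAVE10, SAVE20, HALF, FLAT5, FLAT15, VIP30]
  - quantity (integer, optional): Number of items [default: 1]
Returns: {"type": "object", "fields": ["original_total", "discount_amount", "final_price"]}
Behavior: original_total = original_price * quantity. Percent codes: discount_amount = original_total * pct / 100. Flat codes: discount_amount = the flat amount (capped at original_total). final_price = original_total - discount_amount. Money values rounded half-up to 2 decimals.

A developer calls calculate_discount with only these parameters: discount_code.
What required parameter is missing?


Required parameters: original_price, discount_code
Provided: discount_code
Missing: original_price
original_price


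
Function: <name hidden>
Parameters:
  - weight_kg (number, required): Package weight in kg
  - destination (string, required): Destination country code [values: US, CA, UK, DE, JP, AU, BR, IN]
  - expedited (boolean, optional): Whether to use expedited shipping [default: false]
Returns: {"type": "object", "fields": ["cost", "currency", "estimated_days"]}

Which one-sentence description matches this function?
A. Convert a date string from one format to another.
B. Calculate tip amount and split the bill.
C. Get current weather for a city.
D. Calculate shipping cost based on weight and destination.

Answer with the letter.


Parameters weight_kg, destination, expedited and return ["cost", "currency", "estimated_days"] fit: Calculate shipping cost based on weight and destination.
D


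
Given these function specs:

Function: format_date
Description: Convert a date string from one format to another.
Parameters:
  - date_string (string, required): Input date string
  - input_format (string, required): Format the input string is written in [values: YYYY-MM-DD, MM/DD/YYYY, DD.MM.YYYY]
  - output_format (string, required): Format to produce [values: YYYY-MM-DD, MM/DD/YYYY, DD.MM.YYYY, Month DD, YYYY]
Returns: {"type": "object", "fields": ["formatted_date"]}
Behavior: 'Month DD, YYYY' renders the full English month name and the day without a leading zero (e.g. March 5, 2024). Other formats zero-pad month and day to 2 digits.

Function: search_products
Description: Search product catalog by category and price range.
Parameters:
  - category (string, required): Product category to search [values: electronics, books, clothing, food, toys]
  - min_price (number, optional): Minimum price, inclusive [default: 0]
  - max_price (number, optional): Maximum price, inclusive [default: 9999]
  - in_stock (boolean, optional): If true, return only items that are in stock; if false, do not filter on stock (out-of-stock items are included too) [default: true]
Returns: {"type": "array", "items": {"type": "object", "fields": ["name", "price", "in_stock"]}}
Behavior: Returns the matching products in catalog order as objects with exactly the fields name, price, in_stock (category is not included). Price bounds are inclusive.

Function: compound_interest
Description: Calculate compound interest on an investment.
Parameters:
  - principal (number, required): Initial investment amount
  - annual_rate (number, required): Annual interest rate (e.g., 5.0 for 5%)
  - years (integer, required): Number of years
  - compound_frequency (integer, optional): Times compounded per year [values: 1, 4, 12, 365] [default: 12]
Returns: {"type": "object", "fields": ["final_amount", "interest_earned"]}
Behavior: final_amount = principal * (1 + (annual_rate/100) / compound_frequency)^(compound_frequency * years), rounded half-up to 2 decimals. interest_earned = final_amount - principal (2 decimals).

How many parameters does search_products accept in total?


Parameters of search_products: category (required), min_price (optional), max_price (optional), in_stock (optional)
Total:
4


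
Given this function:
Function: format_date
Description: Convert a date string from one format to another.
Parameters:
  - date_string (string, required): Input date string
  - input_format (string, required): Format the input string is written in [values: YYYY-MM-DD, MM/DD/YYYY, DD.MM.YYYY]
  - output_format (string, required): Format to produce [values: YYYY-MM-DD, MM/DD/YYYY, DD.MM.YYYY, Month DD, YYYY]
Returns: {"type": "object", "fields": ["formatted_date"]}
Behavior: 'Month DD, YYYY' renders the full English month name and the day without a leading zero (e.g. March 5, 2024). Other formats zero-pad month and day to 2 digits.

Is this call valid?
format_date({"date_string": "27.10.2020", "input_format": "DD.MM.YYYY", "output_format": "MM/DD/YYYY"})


Checking all required parameters present and types match... All valid.
Valid


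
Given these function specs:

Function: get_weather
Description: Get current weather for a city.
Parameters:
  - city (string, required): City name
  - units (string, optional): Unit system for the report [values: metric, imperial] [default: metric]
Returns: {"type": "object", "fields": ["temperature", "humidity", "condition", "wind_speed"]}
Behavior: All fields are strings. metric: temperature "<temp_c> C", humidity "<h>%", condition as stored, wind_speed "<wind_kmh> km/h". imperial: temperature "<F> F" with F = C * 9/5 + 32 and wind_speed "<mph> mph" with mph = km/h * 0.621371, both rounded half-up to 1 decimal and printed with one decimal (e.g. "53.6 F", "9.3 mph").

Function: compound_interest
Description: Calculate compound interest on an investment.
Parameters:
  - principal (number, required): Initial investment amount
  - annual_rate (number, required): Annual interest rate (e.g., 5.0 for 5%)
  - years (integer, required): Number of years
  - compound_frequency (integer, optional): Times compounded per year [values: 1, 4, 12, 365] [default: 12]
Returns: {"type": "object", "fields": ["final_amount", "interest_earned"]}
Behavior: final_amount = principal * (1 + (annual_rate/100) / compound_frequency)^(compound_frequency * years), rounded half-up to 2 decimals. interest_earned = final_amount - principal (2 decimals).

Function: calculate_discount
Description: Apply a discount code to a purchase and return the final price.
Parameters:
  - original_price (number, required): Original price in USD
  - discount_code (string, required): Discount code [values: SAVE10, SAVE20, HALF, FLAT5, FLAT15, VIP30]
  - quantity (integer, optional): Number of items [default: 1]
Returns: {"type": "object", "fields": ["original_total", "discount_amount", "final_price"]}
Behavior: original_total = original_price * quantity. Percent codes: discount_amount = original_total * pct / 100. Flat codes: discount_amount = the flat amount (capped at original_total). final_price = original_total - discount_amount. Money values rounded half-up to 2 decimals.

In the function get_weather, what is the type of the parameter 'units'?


The get_weather spec declares:
  - units (string, optional): Unit system for the report [values: metric, imperial] [default: metric]
Type:
string


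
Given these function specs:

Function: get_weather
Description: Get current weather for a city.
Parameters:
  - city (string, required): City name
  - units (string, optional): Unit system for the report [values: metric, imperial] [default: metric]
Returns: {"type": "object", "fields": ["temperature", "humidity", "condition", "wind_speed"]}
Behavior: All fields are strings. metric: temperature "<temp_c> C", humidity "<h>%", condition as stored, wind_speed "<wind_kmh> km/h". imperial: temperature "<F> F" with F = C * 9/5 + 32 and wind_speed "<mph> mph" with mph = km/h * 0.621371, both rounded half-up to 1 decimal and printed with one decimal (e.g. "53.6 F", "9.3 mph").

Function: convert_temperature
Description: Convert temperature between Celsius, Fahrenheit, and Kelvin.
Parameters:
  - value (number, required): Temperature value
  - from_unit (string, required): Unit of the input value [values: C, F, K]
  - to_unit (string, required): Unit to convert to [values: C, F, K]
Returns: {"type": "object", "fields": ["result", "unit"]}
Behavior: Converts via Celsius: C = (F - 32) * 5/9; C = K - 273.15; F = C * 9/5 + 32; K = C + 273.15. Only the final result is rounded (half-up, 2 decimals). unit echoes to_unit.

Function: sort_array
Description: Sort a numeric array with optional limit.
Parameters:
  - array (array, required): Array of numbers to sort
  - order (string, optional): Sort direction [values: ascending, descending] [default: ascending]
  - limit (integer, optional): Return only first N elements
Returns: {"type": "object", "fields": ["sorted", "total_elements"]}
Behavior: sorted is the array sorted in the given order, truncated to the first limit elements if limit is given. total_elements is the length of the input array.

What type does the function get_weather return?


The get_weather spec declares Returns: {"type": "object", "fields": ["temperature", "humidity", "condition", "wind_speed"]}
Type:
object


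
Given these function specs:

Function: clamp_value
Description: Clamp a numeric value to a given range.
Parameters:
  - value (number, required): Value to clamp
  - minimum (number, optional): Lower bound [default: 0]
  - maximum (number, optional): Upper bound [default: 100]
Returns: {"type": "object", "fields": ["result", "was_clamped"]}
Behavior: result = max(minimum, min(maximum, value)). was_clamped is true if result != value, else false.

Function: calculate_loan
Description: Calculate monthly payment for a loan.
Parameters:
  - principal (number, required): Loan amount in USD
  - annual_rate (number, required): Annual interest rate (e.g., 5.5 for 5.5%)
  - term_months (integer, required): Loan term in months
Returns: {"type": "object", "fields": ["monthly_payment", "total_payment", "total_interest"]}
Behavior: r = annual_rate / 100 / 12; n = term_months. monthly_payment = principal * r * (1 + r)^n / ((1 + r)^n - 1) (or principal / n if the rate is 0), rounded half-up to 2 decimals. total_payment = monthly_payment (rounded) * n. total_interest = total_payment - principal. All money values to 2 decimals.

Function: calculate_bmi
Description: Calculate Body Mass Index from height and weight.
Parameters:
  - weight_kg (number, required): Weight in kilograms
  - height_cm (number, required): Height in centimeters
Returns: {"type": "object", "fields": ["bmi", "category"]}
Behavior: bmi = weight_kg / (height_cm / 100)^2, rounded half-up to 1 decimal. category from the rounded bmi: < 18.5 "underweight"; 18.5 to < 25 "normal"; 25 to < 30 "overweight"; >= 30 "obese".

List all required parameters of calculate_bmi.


Parameters of calculate_bmi and their required/optional flag:
  weight_kg: required
  height_cm: required
height_cm, weight_kg


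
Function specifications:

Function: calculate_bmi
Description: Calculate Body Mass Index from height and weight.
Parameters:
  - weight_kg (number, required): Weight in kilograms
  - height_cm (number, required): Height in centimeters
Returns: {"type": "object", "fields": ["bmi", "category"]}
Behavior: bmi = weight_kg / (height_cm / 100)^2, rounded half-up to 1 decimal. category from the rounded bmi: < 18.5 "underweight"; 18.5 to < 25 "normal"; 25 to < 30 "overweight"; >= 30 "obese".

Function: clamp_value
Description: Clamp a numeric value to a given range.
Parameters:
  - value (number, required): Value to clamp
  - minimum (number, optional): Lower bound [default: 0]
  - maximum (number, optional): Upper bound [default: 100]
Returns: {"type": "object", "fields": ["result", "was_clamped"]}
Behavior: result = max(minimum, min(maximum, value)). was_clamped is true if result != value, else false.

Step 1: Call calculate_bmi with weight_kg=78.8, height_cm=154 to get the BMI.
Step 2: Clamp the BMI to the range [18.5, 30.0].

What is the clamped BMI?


Step 1: calculate_bmi(weight_kg=78.8, height_cm=154)
  height_m = 154 / 100 = 1.54
  bmi = 78.8 / 1.54^2 = 78.8 / 2.3716 = 33.226514 -> 33.2
  33.2 >= 30 -> obese
  -> bmi = 33.2
Step 2: clamp_value(value=33.2, minimum=18.5, maximum=30.0)
  result = max(18.5, min(30.0, 33.2)) = max(18.5, 30.0) = 30.0
  was_clamped = (30.0 != 33.2) = true
  -> result = 30.0
30.0


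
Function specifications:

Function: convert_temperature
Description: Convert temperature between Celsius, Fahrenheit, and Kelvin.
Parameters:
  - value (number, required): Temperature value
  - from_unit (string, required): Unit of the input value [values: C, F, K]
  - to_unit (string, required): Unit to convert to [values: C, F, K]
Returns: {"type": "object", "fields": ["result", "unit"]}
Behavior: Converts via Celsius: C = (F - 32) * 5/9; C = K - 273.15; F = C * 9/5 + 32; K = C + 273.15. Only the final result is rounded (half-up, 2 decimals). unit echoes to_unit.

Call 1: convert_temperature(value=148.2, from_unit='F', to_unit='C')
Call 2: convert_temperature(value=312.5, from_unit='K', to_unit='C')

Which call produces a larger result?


Call 1:
  To C: (148.2 - 32) * 5/9 = 64.555556
  Target is C: 64.555556
  Round to 2 decimals: 64.56
  -> 64.56 C
Call 2:
  To C: 312.5 - 273.15 = 39.35
  Target is C: 39.35
  Round to 2 decimals: 39.35
  -> 39.35 C
Call 1 (64.56 C)


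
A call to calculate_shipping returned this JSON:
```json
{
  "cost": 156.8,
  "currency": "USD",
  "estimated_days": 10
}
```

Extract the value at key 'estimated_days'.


10


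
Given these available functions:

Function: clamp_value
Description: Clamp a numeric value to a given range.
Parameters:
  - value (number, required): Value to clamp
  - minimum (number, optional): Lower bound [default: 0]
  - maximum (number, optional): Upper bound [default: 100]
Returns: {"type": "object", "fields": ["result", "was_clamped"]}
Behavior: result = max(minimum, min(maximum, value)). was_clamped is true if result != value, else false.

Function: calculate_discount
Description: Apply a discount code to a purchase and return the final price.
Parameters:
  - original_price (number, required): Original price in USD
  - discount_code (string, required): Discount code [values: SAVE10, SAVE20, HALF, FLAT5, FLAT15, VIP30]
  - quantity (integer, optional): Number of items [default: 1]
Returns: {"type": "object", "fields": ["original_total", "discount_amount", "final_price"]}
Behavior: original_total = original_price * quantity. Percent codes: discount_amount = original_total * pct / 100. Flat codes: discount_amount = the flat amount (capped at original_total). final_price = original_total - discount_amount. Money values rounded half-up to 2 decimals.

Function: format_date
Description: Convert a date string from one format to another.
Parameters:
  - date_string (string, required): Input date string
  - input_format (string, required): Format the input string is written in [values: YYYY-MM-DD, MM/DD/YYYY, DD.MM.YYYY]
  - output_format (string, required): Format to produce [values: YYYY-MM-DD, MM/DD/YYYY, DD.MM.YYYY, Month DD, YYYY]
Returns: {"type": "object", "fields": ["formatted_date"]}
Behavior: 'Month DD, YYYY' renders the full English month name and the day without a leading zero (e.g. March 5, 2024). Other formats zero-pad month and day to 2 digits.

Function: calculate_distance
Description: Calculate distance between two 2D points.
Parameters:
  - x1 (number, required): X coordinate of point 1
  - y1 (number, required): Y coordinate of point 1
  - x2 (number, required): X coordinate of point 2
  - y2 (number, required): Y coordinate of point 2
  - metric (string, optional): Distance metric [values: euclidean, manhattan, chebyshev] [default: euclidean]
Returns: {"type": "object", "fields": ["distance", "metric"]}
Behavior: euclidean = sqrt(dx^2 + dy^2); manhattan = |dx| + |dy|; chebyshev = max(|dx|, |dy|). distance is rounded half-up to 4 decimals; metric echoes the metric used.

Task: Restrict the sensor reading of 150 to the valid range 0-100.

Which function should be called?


The task needs a function whose description is: Clamp a numeric value to a given range.
clamp_value


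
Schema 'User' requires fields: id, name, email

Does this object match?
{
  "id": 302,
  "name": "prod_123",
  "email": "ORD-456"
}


Checking required fields... All present.
Valid - all required fields present


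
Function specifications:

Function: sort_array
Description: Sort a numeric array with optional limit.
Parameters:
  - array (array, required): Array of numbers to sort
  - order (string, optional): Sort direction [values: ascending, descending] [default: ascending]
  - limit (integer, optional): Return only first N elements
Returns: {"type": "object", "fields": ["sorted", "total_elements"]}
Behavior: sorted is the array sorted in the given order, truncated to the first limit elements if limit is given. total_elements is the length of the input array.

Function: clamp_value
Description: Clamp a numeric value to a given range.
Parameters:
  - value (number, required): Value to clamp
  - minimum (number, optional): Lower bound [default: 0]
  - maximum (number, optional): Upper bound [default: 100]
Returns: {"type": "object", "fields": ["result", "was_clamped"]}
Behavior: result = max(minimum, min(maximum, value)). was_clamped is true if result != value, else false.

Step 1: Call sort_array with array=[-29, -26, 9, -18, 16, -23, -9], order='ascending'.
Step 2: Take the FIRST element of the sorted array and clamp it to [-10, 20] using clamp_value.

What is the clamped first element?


Step 1: sort_array(order=ascending)
  sorted: [-29, -26, -23, -18, -9, 9, 16]
  -> first element = -29
Step 2: clamp_value(value=-29, minimum=-10, maximum=20)
  result = max(-10, min(20, -29)) = max(-10, -29) = -10
  was_clamped = (-10 != -29) = true
  -> result = -10
-10


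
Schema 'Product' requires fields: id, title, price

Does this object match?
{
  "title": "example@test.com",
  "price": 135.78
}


Checking required fields...
Missing: id
Invalid - missing required field 'id'


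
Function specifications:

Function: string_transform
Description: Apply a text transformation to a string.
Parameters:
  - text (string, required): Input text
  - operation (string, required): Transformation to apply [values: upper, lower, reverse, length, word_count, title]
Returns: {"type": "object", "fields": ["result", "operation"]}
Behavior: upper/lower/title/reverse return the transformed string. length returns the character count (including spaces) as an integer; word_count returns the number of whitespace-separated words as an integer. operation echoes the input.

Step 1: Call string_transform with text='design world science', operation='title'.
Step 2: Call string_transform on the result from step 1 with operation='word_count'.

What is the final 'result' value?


Step 1: string_transform(text='design world science', operation='title')
  -> result = 'Design World Science'
Step 2: string_transform(text='Design World Science', operation='word_count')
  words: Design, World, Science -> 3
  -> result = 3
3


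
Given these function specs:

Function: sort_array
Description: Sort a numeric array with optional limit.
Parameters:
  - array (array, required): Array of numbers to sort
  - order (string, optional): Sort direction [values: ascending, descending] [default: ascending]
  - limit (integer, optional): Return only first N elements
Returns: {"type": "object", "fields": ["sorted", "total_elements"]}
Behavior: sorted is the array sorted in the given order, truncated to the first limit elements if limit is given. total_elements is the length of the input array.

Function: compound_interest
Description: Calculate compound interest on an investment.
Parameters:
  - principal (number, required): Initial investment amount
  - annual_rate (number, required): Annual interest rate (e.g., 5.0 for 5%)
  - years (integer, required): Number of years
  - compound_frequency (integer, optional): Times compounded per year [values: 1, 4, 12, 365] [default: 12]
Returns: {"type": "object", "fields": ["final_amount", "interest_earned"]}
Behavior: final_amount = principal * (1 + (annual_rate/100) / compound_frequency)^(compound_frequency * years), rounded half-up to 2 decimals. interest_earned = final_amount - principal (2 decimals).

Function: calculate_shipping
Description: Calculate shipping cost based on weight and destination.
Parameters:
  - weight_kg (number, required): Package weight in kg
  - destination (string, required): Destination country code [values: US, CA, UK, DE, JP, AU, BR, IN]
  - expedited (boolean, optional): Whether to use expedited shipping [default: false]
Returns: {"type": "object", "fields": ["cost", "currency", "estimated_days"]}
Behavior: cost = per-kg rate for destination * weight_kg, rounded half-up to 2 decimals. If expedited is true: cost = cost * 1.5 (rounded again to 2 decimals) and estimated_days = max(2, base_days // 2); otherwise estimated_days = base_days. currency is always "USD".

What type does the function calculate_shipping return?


The calculate_shipping spec declares Returns: {"type": "object", "fields": ["cost", "currency", "estimated_days"]}
Type:
object
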